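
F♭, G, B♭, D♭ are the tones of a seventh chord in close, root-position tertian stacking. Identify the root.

Arranged so that each adjacent pair is a third by letter name: G – B♭ – D♭ – F♭.
The bottom of that stack, G, is the root (this is G diminished seventh).

G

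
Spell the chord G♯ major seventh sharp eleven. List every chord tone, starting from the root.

G-sharp B-sharp D-sharp F-double-sharp C-double-sharp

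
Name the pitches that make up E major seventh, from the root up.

Root E, quality major seventh:
Root: E
Major 3rd (3rd): G♯
Perfect 5th (5th): B
Major 7th (7th): D♯

E, G♯, B, D♯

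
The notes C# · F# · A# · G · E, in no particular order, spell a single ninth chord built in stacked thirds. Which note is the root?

Arranged so that each adjacent pair is a third by letter name: F# – A# – C# – E – G.
The bottom of that stack, F#, is the root (this is F# dominant seventh flat nine).

F#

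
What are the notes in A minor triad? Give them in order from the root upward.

A minor triad is a minor triad built on A.
root → A
3rd (minor 3rd) → C
5th (perfect 5th) → E

A, C, E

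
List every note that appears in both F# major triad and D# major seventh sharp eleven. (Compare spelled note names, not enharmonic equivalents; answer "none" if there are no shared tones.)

A#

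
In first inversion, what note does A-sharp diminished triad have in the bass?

C♯

A-sharp diminished triad in root position is A♯–C♯–E.
First inversion places the third in the bass, which is C♯.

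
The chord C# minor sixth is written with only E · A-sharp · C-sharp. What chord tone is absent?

G-sharp

The full C# minor sixth chord is C-sharp, E, G-sharp, A-sharp.
Comparing with the voicing, the perfect 5th (5th) — G-sharp — is absent.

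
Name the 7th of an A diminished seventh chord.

A diminished seventh is built on A; its 7th is a diminished 7th above the root.
A seventh above A uses the letter G, and the diminished 7th above A is G-flat.

G-flat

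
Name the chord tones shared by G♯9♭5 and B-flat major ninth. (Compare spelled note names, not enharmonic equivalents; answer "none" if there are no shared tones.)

G♯9♭5 = G♯, B♯, D, F♯, A♯.
B-flat major ninth = B♭, D, F, A, C.
Shared: D.

D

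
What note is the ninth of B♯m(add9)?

Root of B♯m(add9) = B#. The 9th is a major 9th: B# up a major 9th → C##.

C##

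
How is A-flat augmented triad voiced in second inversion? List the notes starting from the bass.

E A♭ C

In root position, A-flat augmented triad is A♭–C–E.
Second inversion puts the fifth (E) in the bass.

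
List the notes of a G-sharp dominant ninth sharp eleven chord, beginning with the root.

G-sharp – B-sharp – D-sharp – F-sharp – A-sharp – C-double-sharp

G-sharp dominant ninth sharp eleven: dominant ninth sharp eleven on G-sharp.
- root: G-sharp
- major 3rd: B-sharp
- perfect 5th: D-sharp
- minor 7th: F-sharp
- major 9th: A-sharp
- augmented 11th: C-double-sharp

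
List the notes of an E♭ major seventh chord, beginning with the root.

E-flat G B-flat D

E♭ major seventh: major seventh on E-flat.
Root: E-flat
Major 3rd (3rd): G
Perfect 5th (5th): B-flat
Major 7th (7th): D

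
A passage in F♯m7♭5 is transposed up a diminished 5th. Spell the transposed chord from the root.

C, Eb, Gb, Bb

Transposed root: F# → C (diminished 5th up). So we spell C half-diminished seventh:
C — root
Eb — minor 3rd
Gb — diminished 5th
Bb — minor 7th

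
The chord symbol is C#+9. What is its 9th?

C#+9 is built on C#; its 9th is a major 9th above the root.
A second above C uses the letter D, and the major 9th above C# is D#.

D#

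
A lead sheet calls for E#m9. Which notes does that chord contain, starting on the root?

E#, G#, B#, D#, F##

E#m9 is a minor ninth built on E#.
Root: E#
Minor 3rd (3rd): G#
Perfect 5th (5th): B#
Minor 7th (7th): D#
Major 9th (9th): F##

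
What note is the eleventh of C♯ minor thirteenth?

F-sharp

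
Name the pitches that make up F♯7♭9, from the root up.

F♯7♭9: dominant seventh flat nine on F#.
F# — root
A# — major 3rd
C# — perfect 5th
E — minor 7th
G — minor 9th

F#, A#, C#, E, G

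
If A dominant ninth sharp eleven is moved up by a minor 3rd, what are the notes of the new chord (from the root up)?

A minor 3rd up from A is C, so the new chord is C dominant ninth sharp eleven.
Root: C
Major 3rd (3rd): E
Perfect 5th (5th): G
Minor 7th (7th): B-flat
Major 9th (9th): D
Augmented 11th (11th): F-sharp

C E G B-flat D F-sharp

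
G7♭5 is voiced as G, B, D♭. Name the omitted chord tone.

F

The full G7♭5 chord is G, B, D♭, F.
Comparing with the voicing, the minor 7th (7th) — F — is absent.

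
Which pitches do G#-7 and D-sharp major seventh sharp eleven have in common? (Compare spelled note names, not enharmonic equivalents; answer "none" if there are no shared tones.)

D#

G#-7 = G#, B, D#, F#.
D-sharp major seventh sharp eleven = D#, F##, A#, C##, G##.
Shared: D#.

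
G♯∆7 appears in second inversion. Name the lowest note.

D#

G♯∆7 in root position is G#–B#–D#–F##.
Second inversion places the fifth in the bass, which is D#.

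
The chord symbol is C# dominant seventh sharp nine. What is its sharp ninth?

Root of C# dominant seventh sharp nine = C-sharp. The 9th is an augmented 9th: C-sharp up an augmented 9th → D-double-sharp.

D-double-sharp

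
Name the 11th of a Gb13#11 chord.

C

Root of Gb13#11 = Gb. The 11th is an augmented 11th: Gb up an augmented 11th → C.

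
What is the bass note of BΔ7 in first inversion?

BΔ7 = B–D♯–F♯–A♯. First inversion → third in the bass = D♯.

D♯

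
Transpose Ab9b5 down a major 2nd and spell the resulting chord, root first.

Gb – Bb – Dbb – Fb – Ab

A major 2nd down from Ab is Gb, so the new chord is Gb dominant ninth flat five.
Root: Gb
Major 3rd (3rd): Bb
Diminished 5th (5th): Dbb
Minor 7th (7th): Fb
Major 9th (9th): Ab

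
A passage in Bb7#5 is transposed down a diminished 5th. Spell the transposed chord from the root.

E, G#, B#, D

Transposed root: Bb → E (diminished 5th down). So we spell E augmented seventh:
root → E
3rd (major 3rd) → G#
5th (augmented 5th) → B#
7th (minor 7th) → D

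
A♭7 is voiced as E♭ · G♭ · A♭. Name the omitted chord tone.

C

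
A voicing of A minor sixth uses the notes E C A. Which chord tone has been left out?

The full A minor sixth chord is A, C, E, F-sharp.
Comparing with the voicing, the major 6th (6th) — F-sharp — is absent.

F-sharp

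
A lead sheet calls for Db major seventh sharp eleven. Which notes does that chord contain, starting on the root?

Db F Ab C G

Db major seventh sharp eleven: major seventh sharp eleven on Db.
root → Db
3rd (major 3rd) → F
5th (perfect 5th) → Ab
7th (major 7th) → C
11th (augmented 11th) → G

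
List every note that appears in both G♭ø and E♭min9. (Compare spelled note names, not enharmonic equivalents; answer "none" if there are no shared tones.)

G♭ø: Gb Bbb Dbb Fb
E♭min9: Eb Gb Bb Db F
Common to both → Gb.

Gb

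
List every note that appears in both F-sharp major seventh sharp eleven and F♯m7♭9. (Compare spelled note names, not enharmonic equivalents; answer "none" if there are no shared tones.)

F# C#

F-sharp major seventh sharp eleven = F#, A#, C#, E#, B#.
F♯m7♭9 = F#, A, C#, E, G.
Shared: F#, C#.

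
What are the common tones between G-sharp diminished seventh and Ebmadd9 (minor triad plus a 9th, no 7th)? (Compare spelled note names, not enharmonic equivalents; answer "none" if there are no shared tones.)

G-sharp diminished seventh = G#, B, D, F.
Ebmadd9 = Eb, Gb, Bb, F.
Shared: F.

F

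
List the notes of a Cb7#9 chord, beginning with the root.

Cb, Eb, Gb, Bbb, D

Root Cb, quality dominant seventh sharp nine:
Root: Cb
Major 3rd (3rd): Eb
Perfect 5th (5th): Gb
Minor 7th (7th): Bbb
Augmented 9th (9th): D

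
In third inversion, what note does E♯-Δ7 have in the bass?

D𝄪

E♯-Δ7 in root position is E♯–G♯–B♯–D𝄪.
Third inversion places the seventh in the bass, which is D𝄪.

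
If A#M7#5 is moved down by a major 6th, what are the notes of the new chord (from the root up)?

A# down a major 6th → C#. New chord: C# augmented major seventh.
root → C#
3rd (major 3rd) → E#
5th (augmented 5th) → G##
7th (major 7th) → B#

C#, E#, G##, B#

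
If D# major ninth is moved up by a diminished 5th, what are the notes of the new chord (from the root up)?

A – C♯ – E – G♯ – B

Transposed root: D♯ → A (diminished 5th up). So we spell A major ninth:
A — root
C♯ — major 3rd
E — perfect 5th
G♯ — major 7th
B — major 9th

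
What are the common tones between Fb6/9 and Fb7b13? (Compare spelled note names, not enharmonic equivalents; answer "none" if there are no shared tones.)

Fb6/9: Fb Ab Cb Db Gb
Fb7b13: Fb Ab Cb Ebb Dbb
Common to both → Fb, Ab, Cb.

Fb Ab Cb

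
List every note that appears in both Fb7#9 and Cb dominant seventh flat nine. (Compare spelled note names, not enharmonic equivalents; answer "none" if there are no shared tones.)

Cb

Fb7#9: Fb Ab Cb Ebb G
Cb dominant seventh flat nine: Cb Eb Gb Bbb Dbb
Common to both → Cb.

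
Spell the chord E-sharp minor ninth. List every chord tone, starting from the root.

E-sharp, G-sharp, B-sharp, D-sharp, F-double-sharp

E-sharp minor ninth is a minor ninth built on E-sharp.
E-sharp — root
G-sharp — minor 3rd
B-sharp — perfect 5th
D-sharp — minor 7th
F-double-sharp — major 9th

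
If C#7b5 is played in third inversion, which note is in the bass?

C#7b5 = C#–E#–G–B. Third inversion → seventh in the bass = B.

B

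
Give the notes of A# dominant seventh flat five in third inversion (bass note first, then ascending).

In root position, A# dominant seventh flat five is A-sharp–C-double-sharp–E–G-sharp.
Third inversion puts the seventh (G-sharp) in the bass.

G-sharp A-sharp C-double-sharp E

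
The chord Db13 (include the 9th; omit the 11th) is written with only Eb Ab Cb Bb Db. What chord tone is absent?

Db13 = Db, F, Ab, Cb, Eb, Bb. The voicing lacks the 3rd (major 3rd), F.

F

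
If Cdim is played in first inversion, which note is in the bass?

Eb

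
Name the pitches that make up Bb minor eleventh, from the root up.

Root B♭, quality minor eleventh:
Root: B♭
Minor 3rd (3rd): D♭
Perfect 5th (5th): F
Minor 7th (7th): A♭
Major 9th (9th): C
Perfect 11th (11th): E♭

B♭, D♭, F, A♭, C, E♭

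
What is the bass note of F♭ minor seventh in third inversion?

F♭ minor seventh in root position is F-flat–A-double-flat–C-flat–E-double-flat.
Third inversion places the seventh in the bass, which is E-double-flat.

E-double-flat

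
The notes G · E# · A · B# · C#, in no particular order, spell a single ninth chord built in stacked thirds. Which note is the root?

Arranged so that each adjacent pair is a third by letter name: A – C# – E# – G – B#.
The bottom of that stack, A, is the root (this is A dominant seventh sharp nine sharp five).

A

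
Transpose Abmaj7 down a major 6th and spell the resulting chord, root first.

Cb, Eb, Gb, Bb

Ab down a major 6th → Cb. New chord: Cb major seventh.
- root: Cb
- major 3rd: Eb
- perfect 5th: Gb
- major 7th: Bb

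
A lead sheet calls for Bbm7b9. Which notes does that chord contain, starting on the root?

B♭, D♭, F, A♭, C♭

Bbm7b9: minor seventh flat nine on B♭.
root → B♭
3rd (minor 3rd) → D♭
5th (perfect 5th) → F
7th (minor 7th) → A♭
9th (minor 9th) → C♭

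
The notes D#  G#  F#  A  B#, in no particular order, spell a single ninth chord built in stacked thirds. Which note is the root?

G#

Arranged so that each adjacent pair is a third by letter name: G# – B# – D# – F# – A.
The bottom of that stack, G#, is the root (this is G# dominant seventh flat nine).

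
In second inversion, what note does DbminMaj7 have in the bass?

A♭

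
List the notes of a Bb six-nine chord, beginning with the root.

B-flat  D  F  G  C

Bb six-nine: six-nine on B-flat.
B-flat — root
D — major 3rd
F — perfect 5th
G — major 6th
C — major 9th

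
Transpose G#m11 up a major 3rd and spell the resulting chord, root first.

B# – D# – F## – A# – C## – E#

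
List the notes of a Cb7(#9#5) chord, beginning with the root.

Cb Eb G Bbb D

Cb7(#9#5): dominant seventh sharp nine sharp five on Cb.
- root: Cb
- major 3rd: Eb
- augmented 5th: G
- minor 7th: Bbb
- augmented 9th: D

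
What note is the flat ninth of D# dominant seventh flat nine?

Root of D# dominant seventh flat nine = D-sharp. The 9th is a minor 9th: D-sharp up a minor 9th → E.

E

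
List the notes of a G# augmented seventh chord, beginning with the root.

G# augmented seventh: augmented seventh on G#.
G# — root
B# — major 3rd
D## — augmented 5th
F# — minor 7th

G#  B#  D##  F#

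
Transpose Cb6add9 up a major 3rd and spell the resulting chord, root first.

Transposed root: Cb → Eb (major 3rd up). So we spell Eb six-nine:
- root: Eb
- major 3rd: G
- perfect 5th: Bb
- major 6th: C
- major 9th: F

Eb, G, Bb, C, F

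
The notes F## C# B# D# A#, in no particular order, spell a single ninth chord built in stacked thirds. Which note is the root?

B#

Arranged so that each adjacent pair is a third by letter name: B# – D# – F## – A# – C#.
The bottom of that stack, B#, is the root (this is B# minor seventh flat nine).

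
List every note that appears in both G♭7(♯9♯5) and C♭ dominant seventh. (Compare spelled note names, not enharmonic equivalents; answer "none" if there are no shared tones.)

Gb

G♭7(♯9♯5) = Gb, Bb, D, Fb, A.
C♭ dominant seventh = Cb, Eb, Gb, Bbb.
Shared: Gb.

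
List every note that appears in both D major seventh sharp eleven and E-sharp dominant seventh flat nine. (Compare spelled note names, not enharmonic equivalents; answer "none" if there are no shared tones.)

F-sharp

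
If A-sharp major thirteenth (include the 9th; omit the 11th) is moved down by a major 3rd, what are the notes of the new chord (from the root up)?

F-sharp  A-sharp  C-sharp  E-sharp  G-sharp  D-sharp

A-sharp down a major 3rd → F-sharp. New chord: F-sharp major thirteenth.
- root: F-sharp
- major 3rd: A-sharp
- perfect 5th: C-sharp
- major 7th: E-sharp
- major 9th: G-sharp
- major 13th: D-sharp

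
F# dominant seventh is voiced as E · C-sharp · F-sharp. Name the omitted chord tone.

F# dominant seventh = F-sharp, A-sharp, C-sharp, E. The voicing lacks the 3rd (major 3rd), A-sharp.

A-sharp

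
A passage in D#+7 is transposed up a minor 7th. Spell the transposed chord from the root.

D# up a minor 7th → C#. New chord: C# augmented seventh.
- root: C#
- major 3rd: E#
- augmented 5th: G##
- minor 7th: B

C# – E# – G## – B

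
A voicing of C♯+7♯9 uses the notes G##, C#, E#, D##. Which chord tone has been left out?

B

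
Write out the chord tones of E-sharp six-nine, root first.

E♯  G𝄪  B♯  C𝄪  F𝄪

Root E♯, quality six-nine:
E♯ — root
G𝄪 — major 3rd
B♯ — perfect 5th
C𝄪 — major 6th
F𝄪 — major 9th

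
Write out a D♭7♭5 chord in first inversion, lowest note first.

In root position, D♭7♭5 is Db–F–Abb–Cb.
First inversion puts the third (F) in the bass.

F  Abb  Cb  Db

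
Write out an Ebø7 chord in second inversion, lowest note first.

Bbb – Db – Eb – Gb

Ebø7 = Eb–Gb–Bbb–Db; second inversion → fifth (Bbb) lowest.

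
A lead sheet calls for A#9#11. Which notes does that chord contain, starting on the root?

A#9#11 is a dominant ninth sharp eleven built on A#.
A# — root
C## — major 3rd
E# — perfect 5th
G# — minor 7th
B# — major 9th
D## — augmented 11th

A# – C## – E# – G# – B# – D##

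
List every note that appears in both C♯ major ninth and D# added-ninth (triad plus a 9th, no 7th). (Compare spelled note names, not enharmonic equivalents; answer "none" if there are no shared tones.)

E-sharp – D-sharp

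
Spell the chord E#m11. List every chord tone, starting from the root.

E#  G#  B#  D#  F##  A#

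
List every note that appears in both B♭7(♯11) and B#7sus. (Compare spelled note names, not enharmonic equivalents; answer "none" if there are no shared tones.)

B♭7(♯11) = Bb, D, F, Ab, E.
B#7sus = B#, E#, F##, A#.
Shared: none.

none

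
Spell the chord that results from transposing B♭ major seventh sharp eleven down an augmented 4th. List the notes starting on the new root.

Fb – Ab – Cb – Eb – Bb

Transposed root: Bb → Fb (augmented 4th down). So we spell Fb major seventh sharp eleven:
root → Fb
3rd (major 3rd) → Ab
5th (perfect 5th) → Cb
7th (major 7th) → Eb
11th (augmented 11th) → Bb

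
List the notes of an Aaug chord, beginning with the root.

Aaug is an augmented triad built on A.
- root: A
- major 3rd: C#
- augmented 5th: E#

A – C# – E#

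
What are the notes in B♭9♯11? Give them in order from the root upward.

Bb  D  F  Ab  C  E

B♭9♯11 is a dominant ninth sharp eleven built on Bb.
- root: Bb
- major 3rd: D
- perfect 5th: F
- minor 7th: Ab
- major 9th: C
- augmented 11th: E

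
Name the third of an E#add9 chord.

G##

Root of E#add9 = E#. The 3rd is a major 3rd: E# up a major 3rd → G##.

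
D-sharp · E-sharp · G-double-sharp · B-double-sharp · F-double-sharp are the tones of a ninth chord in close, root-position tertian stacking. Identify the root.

E-sharp

Arranged so that each adjacent pair is a third by letter name: E-sharp – G-double-sharp – B-double-sharp – D-sharp – F-double-sharp.
The bottom of that stack, E-sharp, is the root (this is E-sharp dominant ninth sharp five).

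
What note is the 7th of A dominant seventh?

A dominant seventh is built on A; its 7th is a minor 7th above the root.
A seventh above A uses the letter G, and the minor 7th above A is G.

G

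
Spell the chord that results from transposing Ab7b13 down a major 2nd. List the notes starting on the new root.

G♭ B♭ D♭ F♭ E𝄫

A♭ down a major 2nd → G♭. New chord: G♭ dominant seventh flat thirteen.
root → G♭
3rd (major 3rd) → B♭
5th (perfect 5th) → D♭
7th (minor 7th) → F♭
13th (minor 13th) → E𝄫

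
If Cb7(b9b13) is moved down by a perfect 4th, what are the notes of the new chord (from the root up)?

G♭  B♭  D♭  F♭  A𝄫  E𝄫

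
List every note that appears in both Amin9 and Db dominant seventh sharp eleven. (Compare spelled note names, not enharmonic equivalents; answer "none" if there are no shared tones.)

G

Amin9: A C E G B
Db dominant seventh sharp eleven: Db F Ab Cb G
Common to both → G.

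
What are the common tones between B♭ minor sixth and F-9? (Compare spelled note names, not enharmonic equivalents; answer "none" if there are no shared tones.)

F  G

B♭ minor sixth: Bb Db F G
F-9: F Ab C Eb G
Common to both → F, G.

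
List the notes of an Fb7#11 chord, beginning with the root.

Fb  Ab  Cb  Ebb  Bb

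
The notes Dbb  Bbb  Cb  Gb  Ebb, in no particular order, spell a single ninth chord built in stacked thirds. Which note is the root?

Cb

Arranged so that each adjacent pair is a third by letter name: Cb – Ebb – Gb – Bbb – Dbb.
The bottom of that stack, Cb, is the root (this is Cb minor seventh flat nine).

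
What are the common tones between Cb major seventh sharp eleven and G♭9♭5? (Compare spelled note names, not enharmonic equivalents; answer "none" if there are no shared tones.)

Cb major seventh sharp eleven = Cb, Eb, Gb, Bb, F.
G♭9♭5 = Gb, Bb, Dbb, Fb, Ab.
Shared: Gb, Bb.

Gb, Bb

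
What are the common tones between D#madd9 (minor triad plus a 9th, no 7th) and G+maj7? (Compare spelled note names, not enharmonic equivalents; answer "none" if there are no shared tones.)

D# – F#

D#madd9: D# F# A# E#
G+maj7: G B D# F#
Common to both → D#, F#.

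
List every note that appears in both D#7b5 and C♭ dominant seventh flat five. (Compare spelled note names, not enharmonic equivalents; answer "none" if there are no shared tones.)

D#7b5 = D#, F##, A, C#.
C♭ dominant seventh flat five = Cb, Eb, Gbb, Bbb.
Shared: none.

none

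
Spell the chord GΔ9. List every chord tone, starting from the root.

Root G, quality major ninth:
G — root
B — major 3rd
D — perfect 5th
F# — major 7th
A — major 9th

G B D F# A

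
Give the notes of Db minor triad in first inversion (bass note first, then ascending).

In root position, Db minor triad is D-flat–F-flat–A-flat.
First inversion puts the third (F-flat) in the bass.

F-flat  A-flat  D-flat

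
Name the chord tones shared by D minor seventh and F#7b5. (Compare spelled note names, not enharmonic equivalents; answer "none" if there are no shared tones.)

C

D minor seventh: D F A C
F#7b5: F# A# C E
Common to both → C.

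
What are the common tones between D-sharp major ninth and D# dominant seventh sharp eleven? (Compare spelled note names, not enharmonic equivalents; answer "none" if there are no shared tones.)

D-sharp major ninth = D-sharp, F-double-sharp, A-sharp, C-double-sharp, E-sharp.
D# dominant seventh sharp eleven = D-sharp, F-double-sharp, A-sharp, C-sharp, G-double-sharp.
Shared: D-sharp, F-double-sharp, A-sharp.

D-sharp – F-double-sharp – A-sharp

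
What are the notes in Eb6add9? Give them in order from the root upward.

E♭, G, B♭, C, F

Eb6add9: six-nine on E♭.
Root: E♭
Major 3rd (3rd): G
Perfect 5th (5th): B♭
Major 6th (6th): C
Major 9th (9th): F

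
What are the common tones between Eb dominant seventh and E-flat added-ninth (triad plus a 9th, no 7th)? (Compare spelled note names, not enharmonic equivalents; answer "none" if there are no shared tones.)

Eb dominant seventh = E-flat, G, B-flat, D-flat.
E-flat added-ninth = E-flat, G, B-flat, F.
Shared: E-flat, G, B-flat.

E-flat  G  B-flat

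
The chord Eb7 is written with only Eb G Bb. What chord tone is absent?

Db

The full Eb7 chord is Eb, G, Bb, Db.
Comparing with the voicing, the minor 7th (7th) — Db — is absent.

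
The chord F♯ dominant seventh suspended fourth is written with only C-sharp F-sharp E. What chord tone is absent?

B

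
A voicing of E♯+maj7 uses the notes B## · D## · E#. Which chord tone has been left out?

G##

The full E♯+maj7 chord is E#, G##, B##, D##.
Comparing with the voicing, the major 3rd (3rd) — G## — is absent.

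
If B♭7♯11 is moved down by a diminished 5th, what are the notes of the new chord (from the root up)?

E G# B D A#

A diminished 5th down from Bb is E, so the new chord is E dominant seventh sharp eleven.
root → E
3rd (major 3rd) → G#
5th (perfect 5th) → B
7th (minor 7th) → D
11th (augmented 11th) → A#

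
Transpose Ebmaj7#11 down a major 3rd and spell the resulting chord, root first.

Cb, Eb, Gb, Bb, F

Transposed root: Eb → Cb (major 3rd down). So we spell Cb major seventh sharp eleven:
Cb — root
Eb — major 3rd
Gb — perfect 5th
Bb — major 7th
F — augmented 11th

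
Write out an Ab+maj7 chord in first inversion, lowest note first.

Ab+maj7 = A♭–C–E–G; first inversion → third (C) lowest.

C  E  G  A♭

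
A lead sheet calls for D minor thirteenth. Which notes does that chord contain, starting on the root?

D F A C E G B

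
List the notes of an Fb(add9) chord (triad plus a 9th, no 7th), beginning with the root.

Fb, Ab, Cb, Gb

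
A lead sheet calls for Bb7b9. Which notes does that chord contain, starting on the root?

Bb  D  F  Ab  Cb

Root Bb, quality dominant seventh flat nine:
Root: Bb
Major 3rd (3rd): D
Perfect 5th (5th): F
Minor 7th (7th): Ab
Minor 9th (9th): Cb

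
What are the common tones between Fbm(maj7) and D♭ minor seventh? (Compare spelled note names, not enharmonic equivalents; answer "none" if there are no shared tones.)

Fb, Cb

Fbm(maj7): Fb Abb Cb Eb
D♭ minor seventh: Db Fb Ab Cb
Common to both → Fb, Cb.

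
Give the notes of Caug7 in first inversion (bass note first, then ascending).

E G# Bb C

Caug7 = C–E–G#–Bb; first inversion → third (E) lowest.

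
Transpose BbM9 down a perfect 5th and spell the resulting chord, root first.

Transposed root: B♭ → E♭ (perfect 5th down). So we spell E♭ major ninth:
root → E♭
3rd (major 3rd) → G
5th (perfect 5th) → B♭
7th (major 7th) → D
9th (major 9th) → F

E♭ – G – B♭ – D – F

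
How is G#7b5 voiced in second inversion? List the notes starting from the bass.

D  F#  G#  B#

G#7b5 = G#–B#–D–F#; second inversion → fifth (D) lowest.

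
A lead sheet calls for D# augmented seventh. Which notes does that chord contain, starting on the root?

D# – F## – A## – C#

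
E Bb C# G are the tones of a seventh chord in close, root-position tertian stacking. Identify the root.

C#

Stacking in thirds gives C# – E – G – Bb, so C# is the root — C# diminished seventh.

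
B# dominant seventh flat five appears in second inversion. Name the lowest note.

F#

B# dominant seventh flat five = B#–D##–F#–A#. Second inversion → fifth in the bass = F#.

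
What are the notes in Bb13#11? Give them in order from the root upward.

Bb – D – F – Ab – C – E – G

Bb13#11 is a dominant thirteenth sharp eleven built on Bb.
- root: Bb
- major 3rd: D
- perfect 5th: F
- minor 7th: Ab
- major 9th: C
- augmented 11th: E
- major 13th: G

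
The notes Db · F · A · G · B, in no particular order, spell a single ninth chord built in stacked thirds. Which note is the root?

G

Arranged so that each adjacent pair is a third by letter name: G – B – Db – F – A.
The bottom of that stack, G, is the root (this is G dominant ninth flat five).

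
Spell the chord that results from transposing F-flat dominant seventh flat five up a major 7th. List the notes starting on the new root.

F-flat up a major 7th → E-flat. New chord: E-flat dominant seventh flat five.
Root: E-flat
Major 3rd (3rd): G
Diminished 5th (5th): B-double-flat
Minor 7th (7th): D-flat

E-flat G B-double-flat D-flat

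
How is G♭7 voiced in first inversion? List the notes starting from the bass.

In root position, G♭7 is Gb–Bb–Db–Fb.
First inversion puts the third (Bb) in the bass.

Bb, Db, Fb, Gb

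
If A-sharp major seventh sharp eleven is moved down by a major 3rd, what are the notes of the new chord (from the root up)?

F#, A#, C#, E#, B#

A major 3rd down from A# is F#, so the new chord is F# major seventh sharp eleven.
root → F#
3rd (major 3rd) → A#
5th (perfect 5th) → C#
7th (major 7th) → E#
11th (augmented 11th) → B#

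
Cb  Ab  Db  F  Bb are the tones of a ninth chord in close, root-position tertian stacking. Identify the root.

Bb

Stacking in thirds gives Bb – Db – F – Ab – Cb, so Bb is the root — Bb minor seventh flat nine.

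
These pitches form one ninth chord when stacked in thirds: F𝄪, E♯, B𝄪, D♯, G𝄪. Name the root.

Arranged so that each adjacent pair is a third by letter name: E♯ – G𝄪 – B𝄪 – D♯ – F𝄪.
The bottom of that stack, E♯, is the root (this is E♯ dominant ninth sharp five).

E♯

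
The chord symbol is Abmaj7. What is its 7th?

G

Root of Abmaj7 = Ab. The 7th is a major 7th: Ab up a major 7th → G.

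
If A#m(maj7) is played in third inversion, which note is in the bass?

G##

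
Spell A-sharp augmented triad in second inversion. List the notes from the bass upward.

A-sharp augmented triad = A-sharp–C-double-sharp–E-double-sharp; second inversion → fifth (E-double-sharp) lowest.

E-double-sharp A-sharp C-double-sharp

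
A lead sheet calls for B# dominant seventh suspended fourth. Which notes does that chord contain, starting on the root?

Root B-sharp, quality dominant seventh suspended fourth:
root → B-sharp
4th (perfect 4th) → E-sharp
5th (perfect 5th) → F-double-sharp
7th (minor 7th) → A-sharp

B-sharp, E-sharp, F-double-sharp, A-sharp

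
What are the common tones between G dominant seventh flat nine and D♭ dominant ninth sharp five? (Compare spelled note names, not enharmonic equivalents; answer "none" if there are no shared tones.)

G dominant seventh flat nine = G, B, D, F, A-flat.
D♭ dominant ninth sharp five = D-flat, F, A, C-flat, E-flat.
Shared: F.

F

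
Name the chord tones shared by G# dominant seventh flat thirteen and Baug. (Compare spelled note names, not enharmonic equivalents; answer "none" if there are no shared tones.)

D#

G# dominant seventh flat thirteen: G# B# D# F# E
Baug: B D# F##
Common to both → D#.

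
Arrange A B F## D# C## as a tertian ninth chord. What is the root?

Stacking in thirds gives B – D# – F## – A – C##, so B is the root — B dominant seventh sharp nine sharp five.

B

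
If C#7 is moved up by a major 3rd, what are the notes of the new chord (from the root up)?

E# – G## – B# – D#

Transposed root: C# → E# (major 3rd up). So we spell E# dominant seventh:
root → E#
3rd (major 3rd) → G##
5th (perfect 5th) → B#
7th (minor 7th) → D#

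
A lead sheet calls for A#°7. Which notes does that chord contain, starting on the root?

A♯, C♯, E, G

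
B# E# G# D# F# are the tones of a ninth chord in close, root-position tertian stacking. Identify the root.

E#

Stacking in thirds gives E# – G# – B# – D# – F#, so E# is the root — E# minor seventh flat nine.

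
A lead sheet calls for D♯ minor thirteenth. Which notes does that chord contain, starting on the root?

D♯ minor thirteenth is a minor thirteenth built on D♯.
root → D♯
3rd (minor 3rd) → F♯
5th (perfect 5th) → A♯
7th (minor 7th) → C♯
9th (major 9th) → E♯
11th (perfect 11th) → G♯
13th (major 13th) → B♯

D♯, F♯, A♯, C♯, E♯, G♯, B♯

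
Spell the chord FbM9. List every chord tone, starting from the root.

Fb, Ab, Cb, Eb, Gb

FbM9 is a major ninth built on Fb.
Root: Fb
Major 3rd (3rd): Ab
Perfect 5th (5th): Cb
Major 7th (7th): Eb
Major 9th (9th): Gb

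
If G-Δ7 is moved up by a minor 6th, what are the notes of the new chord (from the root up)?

A minor 6th up from G is Eb, so the new chord is Eb minor-major seventh.
- root: Eb
- minor 3rd: Gb
- perfect 5th: Bb
- major 7th: D

Eb – Gb – Bb – D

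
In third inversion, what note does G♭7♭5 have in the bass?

G♭7♭5 in root position is Gb–Bb–Dbb–Fb.
Third inversion places the seventh in the bass, which is Fb.

Fb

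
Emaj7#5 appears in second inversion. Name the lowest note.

Emaj7#5 = E–G#–B#–D#. Second inversion → fifth in the bass = B#.

B#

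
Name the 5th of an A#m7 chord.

E♯

A#m7 is built on A♯; its 5th is a perfect 5th above the root.
A fifth above A uses the letter E, and the perfect 5th above A♯ is E♯.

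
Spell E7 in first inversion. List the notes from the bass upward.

E7 = E–G♯–B–D; first inversion → third (G♯) lowest.

G♯, B, D, E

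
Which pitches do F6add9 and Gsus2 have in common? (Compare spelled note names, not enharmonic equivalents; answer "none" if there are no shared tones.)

F6add9: F A C D G
Gsus2: G A D
Common to both → A, D, G.

A, D, G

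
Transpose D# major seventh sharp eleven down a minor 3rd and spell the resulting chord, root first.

D# down a minor 3rd → B#. New chord: B# major seventh sharp eleven.
root → B#
3rd (major 3rd) → D##
5th (perfect 5th) → F##
7th (major 7th) → A##
11th (augmented 11th) → E##

B# – D## – F## – A## – E##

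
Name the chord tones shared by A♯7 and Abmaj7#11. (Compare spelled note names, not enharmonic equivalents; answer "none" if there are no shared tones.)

none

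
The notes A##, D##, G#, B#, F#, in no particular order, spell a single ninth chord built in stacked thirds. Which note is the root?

Stacking in thirds gives G# – B# – D## – F# – A##, so G# is the root — G# dominant seventh sharp nine sharp five.

G#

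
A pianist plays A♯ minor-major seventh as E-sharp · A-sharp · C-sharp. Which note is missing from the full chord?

G-double-sharp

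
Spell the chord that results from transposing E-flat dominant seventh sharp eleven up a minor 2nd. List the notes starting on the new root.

Transposed root: E-flat → F-flat (minor 2nd up). So we spell F-flat dominant seventh sharp eleven:
F-flat — root
A-flat — major 3rd
C-flat — perfect 5th
E-double-flat — minor 7th
B-flat — augmented 11th

F-flat  A-flat  C-flat  E-double-flat  B-flat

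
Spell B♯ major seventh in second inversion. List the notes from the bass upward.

F-double-sharp  A-double-sharp  B-sharp  D-double-sharp

B♯ major seventh = B-sharp–D-double-sharp–F-double-sharp–A-double-sharp; second inversion → fifth (F-double-sharp) lowest.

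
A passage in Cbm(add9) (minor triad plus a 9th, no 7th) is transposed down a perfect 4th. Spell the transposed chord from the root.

Gb Bbb Db Ab

Transposed root: Cb → Gb (perfect 4th down). So we spell Gb minor added-ninth:
- root: Gb
- minor 3rd: Bbb
- perfect 5th: Db
- major 9th: Ab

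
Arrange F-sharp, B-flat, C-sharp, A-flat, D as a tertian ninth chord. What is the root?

B-flat

Stacking in thirds gives B-flat – D – F-sharp – A-flat – C-sharp, so B-flat is the root — B-flat dominant seventh sharp nine sharp five.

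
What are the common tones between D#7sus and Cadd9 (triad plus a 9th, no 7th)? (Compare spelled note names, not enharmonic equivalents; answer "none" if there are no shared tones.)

none

D#7sus: D# G# A# C#
Cadd9: C E G D
Common to both → none.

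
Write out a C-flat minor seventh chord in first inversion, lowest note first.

C-flat minor seventh = C♭–E𝄫–G♭–B𝄫; first inversion → third (E𝄫) lowest.

E𝄫, G♭, B𝄫, C♭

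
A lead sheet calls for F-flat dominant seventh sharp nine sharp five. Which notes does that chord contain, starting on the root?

Fb – Ab – C – Ebb – G

F-flat dominant seventh sharp nine sharp five: dominant seventh sharp nine sharp five on Fb.
Fb — root
Ab — major 3rd
C — augmented 5th
Ebb — minor 7th
G — augmented 9th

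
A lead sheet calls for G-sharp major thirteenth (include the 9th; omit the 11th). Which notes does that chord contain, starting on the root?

G#, B#, D#, F##, A#, E#

G-sharp major thirteenth is a major thirteenth built on G#.
G# — root
B# — major 3rd
D# — perfect 5th
F## — major 7th
A# — major 9th
E# — major 13th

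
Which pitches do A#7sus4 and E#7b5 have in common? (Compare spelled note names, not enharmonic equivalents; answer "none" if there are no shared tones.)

D#, E#

A#7sus4: A# D# E# G#
E#7b5: E# G## B D#
Common to both → D#, E#.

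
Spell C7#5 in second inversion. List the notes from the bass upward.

C7#5 = C–E–G#–Bb; second inversion → fifth (G#) lowest.

G#  Bb  C  E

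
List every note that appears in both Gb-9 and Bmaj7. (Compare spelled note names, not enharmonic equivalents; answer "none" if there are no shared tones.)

none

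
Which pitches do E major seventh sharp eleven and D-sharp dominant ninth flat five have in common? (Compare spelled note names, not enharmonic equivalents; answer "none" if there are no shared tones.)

D-sharp

E major seventh sharp eleven = E, G-sharp, B, D-sharp, A-sharp.
D-sharp dominant ninth flat five = D-sharp, F-double-sharp, A, C-sharp, E-sharp.
Shared: D-sharp.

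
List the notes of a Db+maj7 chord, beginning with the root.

Db F A C

Db+maj7 is an augmented major seventh built on Db.
Db — root
F — major 3rd
A — augmented 5th
C — major 7th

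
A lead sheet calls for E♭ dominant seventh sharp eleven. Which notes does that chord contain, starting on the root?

Root Eb, quality dominant seventh sharp eleven:
Eb — root
G — major 3rd
Bb — perfect 5th
Db — minor 7th
A — augmented 11th

Eb  G  Bb  Db  A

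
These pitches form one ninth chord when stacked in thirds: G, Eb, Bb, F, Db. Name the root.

Eb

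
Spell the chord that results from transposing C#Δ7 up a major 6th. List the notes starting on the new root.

A#  C##  E#  G##

A major 6th up from C# is A#, so the new chord is A# major seventh.
root → A#
3rd (major 3rd) → C##
5th (perfect 5th) → E#
7th (major 7th) → G##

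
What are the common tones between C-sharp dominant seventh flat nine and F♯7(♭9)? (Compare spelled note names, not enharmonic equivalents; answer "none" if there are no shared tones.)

C#

C-sharp dominant seventh flat nine: C# E# G# B D
F♯7(♭9): F# A# C# E G
Common to both → C#.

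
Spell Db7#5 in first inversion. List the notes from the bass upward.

F  A  Cb  Db

Db7#5 = Db–F–A–Cb; first inversion → third (F) lowest.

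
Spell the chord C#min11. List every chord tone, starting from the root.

C♯  E  G♯  B  D♯  F♯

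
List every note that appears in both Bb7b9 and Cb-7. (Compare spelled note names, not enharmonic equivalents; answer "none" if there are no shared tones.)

C♭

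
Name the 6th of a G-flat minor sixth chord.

E-flat

Root of G-flat minor sixth = G-flat. The 6th is a major 6th: G-flat up a major 6th → E-flat.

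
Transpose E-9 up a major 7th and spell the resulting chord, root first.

Transposed root: E → D# (major 7th up). So we spell D# minor ninth:
- root: D#
- minor 3rd: F#
- perfect 5th: A#
- minor 7th: C#
- major 9th: E#

D#, F#, A#, C#, E#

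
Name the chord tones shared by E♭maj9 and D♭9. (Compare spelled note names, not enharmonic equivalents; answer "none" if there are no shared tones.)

E♭maj9 = E♭, G, B♭, D, F.
D♭9 = D♭, F, A♭, C♭, E♭.
Shared: E♭, F.

E♭ F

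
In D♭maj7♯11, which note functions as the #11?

G

D♭maj7♯11 is built on Db; its 11th is an augmented 11th above the root.
A fourth above D uses the letter G, and the augmented 11th above Db is G.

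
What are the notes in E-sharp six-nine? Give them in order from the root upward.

Root E#, quality six-nine:
- root: E#
- major 3rd: G##
- perfect 5th: B#
- major 6th: C##
- major 9th: F##

E#  G##  B#  C##  F##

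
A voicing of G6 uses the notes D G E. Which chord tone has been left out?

The full G6 chord is G, B, D, E.
Comparing with the voicing, the major 3rd (3rd) — B — is absent.

B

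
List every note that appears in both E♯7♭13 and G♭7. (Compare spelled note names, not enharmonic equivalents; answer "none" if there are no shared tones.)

none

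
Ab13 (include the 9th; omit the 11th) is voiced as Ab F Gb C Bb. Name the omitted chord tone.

Eb

The full Ab13 chord is Ab, C, Eb, Gb, Bb, F.
Comparing with the voicing, the perfect 5th (5th) — Eb — is absent.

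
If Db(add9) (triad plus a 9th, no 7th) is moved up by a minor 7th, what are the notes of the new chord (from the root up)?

Transposed root: Db → Cb (minor 7th up). So we spell Cb added-ninth:
Root: Cb
Major 3rd (3rd): Eb
Perfect 5th (5th): Gb
Major 9th (9th): Db

Cb – Eb – Gb – Db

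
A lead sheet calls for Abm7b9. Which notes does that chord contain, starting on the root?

Abm7b9: minor seventh flat nine on A♭.
A♭ — root
C♭ — minor 3rd
E♭ — perfect 5th
G♭ — minor 7th
B𝄫 — minor 9th

A♭, C♭, E♭, G♭, B𝄫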